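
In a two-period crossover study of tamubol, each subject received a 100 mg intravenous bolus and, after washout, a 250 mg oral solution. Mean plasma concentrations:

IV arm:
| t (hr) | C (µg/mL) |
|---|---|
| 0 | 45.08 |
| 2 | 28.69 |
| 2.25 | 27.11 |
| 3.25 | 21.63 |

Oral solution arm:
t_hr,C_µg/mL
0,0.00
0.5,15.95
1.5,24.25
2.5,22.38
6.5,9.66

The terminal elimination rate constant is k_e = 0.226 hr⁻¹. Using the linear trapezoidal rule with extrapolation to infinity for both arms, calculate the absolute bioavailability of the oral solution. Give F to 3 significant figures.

Trapezoidal AUC_0→3.25 (IV):
  [0→2]: (45.08+28.69)/2 × 2 = 73.77
  [2→2.25]: (28.69+27.11)/2 × 0.25 = 6.975
  [2.25→3.25]: (27.11+21.63)/2 × 1 = 24.37
  Sum = 105.115 µg/mL·hr
IV tail: 21.63/0.226 = 95.708; AUC_iv,0→∞ = 105.115 + 95.708 = 200.823 µg/mL·hr
Trapezoidal AUC_0→6.5 (oral solution):
  [0→0.5]: (0.00+15.95)/2 × 0.5 = 3.9875
  [0.5→1.5]: (15.95+24.25)/2 × 1 = 20.1
  [1.5→2.5]: (24.25+22.38)/2 × 1 = 23.315
  [2.5→6.5]: (22.38+9.66)/2 × 4 = 64.08
  Sum = 111.4825 µg/mL·hr
oral solution tail: 9.66/0.226 = 42.743; AUC_ev,0→∞ = 111.4825 + 42.743 = 154.2255 µg/mL·hr
F = (AUC_ev/D_ev)/(AUC_iv/D_iv) = (154.2255/250)/(200.823/100) = 0.616902/2.00823 = 0.3072

F = 0.307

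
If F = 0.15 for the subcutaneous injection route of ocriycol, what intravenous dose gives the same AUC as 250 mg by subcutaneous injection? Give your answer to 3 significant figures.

Systemic exposure from an extravascular dose = F × D_ev, so the equivalent IV dose is F × D_ev.
D_iv = F × D_ev = 0.15 × 250 = 37.5 mg

D_iv = 37.5 mg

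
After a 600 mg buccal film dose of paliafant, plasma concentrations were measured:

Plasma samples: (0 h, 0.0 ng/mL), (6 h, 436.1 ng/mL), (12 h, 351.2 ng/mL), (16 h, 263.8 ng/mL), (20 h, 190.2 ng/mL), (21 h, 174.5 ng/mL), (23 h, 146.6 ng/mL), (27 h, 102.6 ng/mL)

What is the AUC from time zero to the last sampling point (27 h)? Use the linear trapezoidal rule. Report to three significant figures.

AUC = 6810 ng/mL·h

Trapezoidal AUC_0→27:
  [0→6]: (0.0+436.1)/2 × 6 = 1308.3
  [6→12]: (436.1+351.2)/2 × 6 = 2361.9
  [12→16]: (351.2+263.8)/2 × 4 = 1230.0
  [16→20]: (263.8+190.2)/2 × 4 = 908.0
  [20→21]: (190.2+174.5)/2 × 1 = 182.35
  [21→23]: (174.5+146.6)/2 × 2 = 321.1
  [23→27]: (146.6+102.6)/2 × 4 = 498.4
  Sum = 6810.05 ng/mL·h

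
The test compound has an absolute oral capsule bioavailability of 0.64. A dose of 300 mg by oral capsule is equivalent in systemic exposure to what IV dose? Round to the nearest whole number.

D_iv = 192 mg

Systemic exposure from an extravascular dose = F × D_ev, so the equivalent IV dose is F × D_ev.
D_iv = F × D_ev = 0.64 × 300 = 192 mg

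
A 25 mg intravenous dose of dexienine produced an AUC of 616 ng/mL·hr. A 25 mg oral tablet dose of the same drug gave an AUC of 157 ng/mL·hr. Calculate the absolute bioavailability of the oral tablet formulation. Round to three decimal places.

F = (AUC_ev / D_ev) / (AUC_iv / D_iv)
  = (157/25) / (616/25)
  = 6.28 / 24.64 = 0.2549

F = 0.255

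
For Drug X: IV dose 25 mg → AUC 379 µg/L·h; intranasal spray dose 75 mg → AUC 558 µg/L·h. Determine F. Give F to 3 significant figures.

F = 0.491

F = (AUC_ev / D_ev) / (AUC_iv / D_iv)
  = (558/75) / (379/25)
  = 7.44 / 15.16 = 0.4908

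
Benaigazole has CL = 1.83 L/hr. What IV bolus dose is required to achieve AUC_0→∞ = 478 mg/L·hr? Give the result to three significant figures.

Dose_iv = CL × AUC_0→∞
     = 1.83 × 478 = 874.74 mg

Dose = 875 mg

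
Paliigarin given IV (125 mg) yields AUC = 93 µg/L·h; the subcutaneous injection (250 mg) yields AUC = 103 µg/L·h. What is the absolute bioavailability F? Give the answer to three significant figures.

F = 0.554

F = (AUC_ev / D_ev) / (AUC_iv / D_iv)
  = (103/250) / (93/125)
  = 0.412 / 0.744 = 0.5538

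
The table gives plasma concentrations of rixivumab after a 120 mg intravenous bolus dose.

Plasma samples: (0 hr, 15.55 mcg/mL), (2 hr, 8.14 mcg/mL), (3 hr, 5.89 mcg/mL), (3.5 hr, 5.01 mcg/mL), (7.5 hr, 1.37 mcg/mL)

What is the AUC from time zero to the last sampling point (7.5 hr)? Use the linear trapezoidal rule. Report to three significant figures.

Trapezoidal AUC_0→7.5:
  [0→2]: (15.55+8.14)/2 × 2 = 23.69
  [2→3]: (8.14+5.89)/2 × 1 = 7.015
  [3→3.5]: (5.89+5.01)/2 × 0.5 = 2.725
  [3.5→7.5]: (5.01+1.37)/2 × 4 = 12.76
  Sum = 46.19 mcg/mL·hr

AUC = 46.2 mcg/mL·hr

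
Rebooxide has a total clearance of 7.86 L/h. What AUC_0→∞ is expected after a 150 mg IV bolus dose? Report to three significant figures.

AUC = 19.1 mg/L·h

AUC_0→∞ = Dose_iv / CL
        = 150 / 7.86 = 19.084 mg/L·h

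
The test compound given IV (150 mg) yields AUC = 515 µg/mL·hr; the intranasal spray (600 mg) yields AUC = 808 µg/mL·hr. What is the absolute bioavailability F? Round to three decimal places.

F = 0.392

F = (AUC_ev / D_ev) / (AUC_iv / D_iv)
  = (808/600) / (515/150)
  = 1.34667 / 3.43333 = 0.3922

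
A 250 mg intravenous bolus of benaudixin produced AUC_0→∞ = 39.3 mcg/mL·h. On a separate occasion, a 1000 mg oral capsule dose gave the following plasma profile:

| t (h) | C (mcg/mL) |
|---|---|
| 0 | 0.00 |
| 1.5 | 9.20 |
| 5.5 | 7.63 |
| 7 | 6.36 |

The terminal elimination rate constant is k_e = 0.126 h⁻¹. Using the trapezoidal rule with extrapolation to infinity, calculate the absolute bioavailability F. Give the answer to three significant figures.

Trapezoidal AUC_0→7 (oral capsule):
  [0→1.5]: (0.00+9.20)/2 × 1.5 = 6.9
  [1.5→5.5]: (9.20+7.63)/2 × 4 = 33.66
  [5.5→7]: (7.63+6.36)/2 × 1.5 = 10.4925
  Sum = 51.0525 mcg/mL·h
Tail: C_last/k_e = 6.36/0.126 = 50.476
AUC_0→∞ (oral capsule) = 51.0525 + 50.476 = 101.5285 mcg/mL·h
F = (AUC_ev/D_ev)/(AUC_iv/D_iv) = (101.5285/1000)/(39.3/250) = 0.1015285/0.1572 = 0.6459

F = 0.646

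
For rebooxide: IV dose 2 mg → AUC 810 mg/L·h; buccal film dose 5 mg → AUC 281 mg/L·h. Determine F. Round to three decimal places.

F = (AUC_ev / D_ev) / (AUC_iv / D_iv)
  = (281/5) / (810/2)
  = 56.2 / 405 = 0.1388

F = 0.139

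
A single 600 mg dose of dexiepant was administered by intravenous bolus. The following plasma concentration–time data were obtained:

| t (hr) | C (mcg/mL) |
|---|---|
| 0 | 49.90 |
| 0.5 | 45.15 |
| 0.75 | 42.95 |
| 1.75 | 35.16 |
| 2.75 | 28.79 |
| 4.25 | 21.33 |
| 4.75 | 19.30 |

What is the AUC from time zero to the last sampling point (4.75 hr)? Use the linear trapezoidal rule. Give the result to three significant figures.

Trapezoidal AUC_0→4.75:
  [0→0.5]: (49.90+45.15)/2 × 0.5 = 23.7625
  [0.5→0.75]: (45.15+42.95)/2 × 0.25 = 11.0125
  [0.75→1.75]: (42.95+35.16)/2 × 1 = 39.055
  [1.75→2.75]: (35.16+28.79)/2 × 1 = 31.975
  [2.75→4.25]: (28.79+21.33)/2 × 1.5 = 37.59
  [4.25→4.75]: (21.33+19.30)/2 × 0.5 = 10.1575
  Sum = 153.5525 mcg/mL·hr

AUC = 154 mcg/mL·hr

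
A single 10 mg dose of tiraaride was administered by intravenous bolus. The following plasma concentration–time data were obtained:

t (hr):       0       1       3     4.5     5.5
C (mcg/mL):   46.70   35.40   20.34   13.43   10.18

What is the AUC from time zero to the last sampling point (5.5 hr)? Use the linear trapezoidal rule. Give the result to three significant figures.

Trapezoidal AUC_0→5.5:
  [0→1]: (46.70+35.40)/2 × 1 = 41.05
  [1→3]: (35.40+20.34)/2 × 2 = 55.74
  [3→4.5]: (20.34+13.43)/2 × 1.5 = 25.3275
  [4.5→5.5]: (13.43+10.18)/2 × 1 = 11.805
  Sum = 133.9225 mcg/mL·hr

AUC = 134 mcg/mL·hr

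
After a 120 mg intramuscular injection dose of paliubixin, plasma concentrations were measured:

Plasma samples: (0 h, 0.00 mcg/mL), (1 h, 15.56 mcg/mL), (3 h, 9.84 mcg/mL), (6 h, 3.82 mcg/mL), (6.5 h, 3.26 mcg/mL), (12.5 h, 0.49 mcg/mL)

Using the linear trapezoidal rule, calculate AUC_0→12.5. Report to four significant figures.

Trapezoidal AUC_0→12.5:
  [0→1]: (0.00+15.56)/2 × 1 = 7.78
  [1→3]: (15.56+9.84)/2 × 2 = 25.4
  [3→6]: (9.84+3.82)/2 × 3 = 20.49
  [6→6.5]: (3.82+3.26)/2 × 0.5 = 1.77
  [6.5→12.5]: (3.26+0.49)/2 × 6 = 11.25
  Sum = 66.69 mcg/mL·h

AUC = 66.69 mcg/mL·h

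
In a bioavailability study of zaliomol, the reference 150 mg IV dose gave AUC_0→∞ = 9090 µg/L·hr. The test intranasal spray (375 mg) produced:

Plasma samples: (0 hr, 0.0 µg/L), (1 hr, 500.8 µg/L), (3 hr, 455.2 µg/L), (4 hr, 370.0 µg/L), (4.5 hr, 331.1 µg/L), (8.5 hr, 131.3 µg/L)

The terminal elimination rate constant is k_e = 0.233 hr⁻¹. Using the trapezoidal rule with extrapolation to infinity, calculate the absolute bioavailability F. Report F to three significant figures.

F = 0.144

Trapezoidal AUC_0→8.5 (intranasal spray):
  [0→1]: (0.0+500.8)/2 × 1 = 250.4
  [1→3]: (500.8+455.2)/2 × 2 = 956.0
  [3→4]: (455.2+370.0)/2 × 1 = 412.6
  [4→4.5]: (370.0+331.1)/2 × 0.5 = 175.275
  [4.5→8.5]: (331.1+131.3)/2 × 4 = 924.8
  Sum = 2719.075 µg/L·hr
Tail: C_last/k_e = 131.3/0.233 = 563.519
AUC_0→∞ (intranasal spray) = 2719.075 + 563.519 = 3282.594 µg/L·hr
F = (AUC_ev/D_ev)/(AUC_iv/D_iv) = (3282.594/375)/(9090/150) = 8.753584/60.6 = 0.1444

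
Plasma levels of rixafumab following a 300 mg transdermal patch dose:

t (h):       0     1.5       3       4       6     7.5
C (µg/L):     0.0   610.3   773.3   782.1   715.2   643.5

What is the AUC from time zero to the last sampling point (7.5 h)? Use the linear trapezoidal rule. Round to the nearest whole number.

Trapezoidal AUC_0→7.5:
  [0→1.5]: (0.0+610.3)/2 × 1.5 = 457.725
  [1.5→3]: (610.3+773.3)/2 × 1.5 = 1037.7
  [3→4]: (773.3+782.1)/2 × 1 = 777.7
  [4→6]: (782.1+715.2)/2 × 2 = 1497.3
  [6→7.5]: (715.2+643.5)/2 × 1.5 = 1019.025
  Sum = 4789.45 µg/L·h

AUC = 4789 µg/L·h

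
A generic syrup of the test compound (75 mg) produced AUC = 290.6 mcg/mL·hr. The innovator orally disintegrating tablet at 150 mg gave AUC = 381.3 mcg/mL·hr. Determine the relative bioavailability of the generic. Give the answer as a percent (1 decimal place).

F_rel = 152.4%

F_rel = (AUC_test/D_test) / (AUC_ref/D_ref)
      = (290.6/75) / (381.3/150)
      = 3.87467 / 2.542 = 1.5243 = 152.43%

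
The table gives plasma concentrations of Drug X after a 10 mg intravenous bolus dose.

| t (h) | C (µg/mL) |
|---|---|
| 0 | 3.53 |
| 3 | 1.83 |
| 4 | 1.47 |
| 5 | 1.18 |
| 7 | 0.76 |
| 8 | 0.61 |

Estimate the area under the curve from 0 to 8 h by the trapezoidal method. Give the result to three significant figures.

AUC = 13.6 µg/mL·h

Trapezoidal AUC_0→8:
  [0→3]: (3.53+1.83)/2 × 3 = 8.04
  [3→4]: (1.83+1.47)/2 × 1 = 1.65
  [4→5]: (1.47+1.18)/2 × 1 = 1.325
  [5→7]: (1.18+0.76)/2 × 2 = 1.94
  [7→8]: (0.76+0.61)/2 × 1 = 0.685
  Sum = 13.64 µg/mL·h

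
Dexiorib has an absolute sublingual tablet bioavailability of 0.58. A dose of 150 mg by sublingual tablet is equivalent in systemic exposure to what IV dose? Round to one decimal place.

Systemic exposure from an extravascular dose = F × D_ev, so the equivalent IV dose is F × D_ev.
D_iv = F × D_ev = 0.58 × 150 = 87 mg

D_iv = 87.0 mg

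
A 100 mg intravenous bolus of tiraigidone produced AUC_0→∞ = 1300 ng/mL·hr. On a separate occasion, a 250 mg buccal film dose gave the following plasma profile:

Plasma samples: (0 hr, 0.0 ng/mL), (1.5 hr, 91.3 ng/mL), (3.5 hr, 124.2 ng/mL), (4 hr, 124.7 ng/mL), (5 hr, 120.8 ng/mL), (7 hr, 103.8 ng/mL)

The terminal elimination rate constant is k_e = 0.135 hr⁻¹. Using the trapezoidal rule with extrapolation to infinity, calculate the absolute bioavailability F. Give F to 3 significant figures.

F = 0.450

Trapezoidal AUC_0→7 (buccal film):
  [0→1.5]: (0.0+91.3)/2 × 1.5 = 68.475
  [1.5→3.5]: (91.3+124.2)/2 × 2 = 215.5
  [3.5→4]: (124.2+124.7)/2 × 0.5 = 62.225
  [4→5]: (124.7+120.8)/2 × 1 = 122.75
  [5→7]: (120.8+103.8)/2 × 2 = 224.6
  Sum = 693.55 ng/mL·hr
Tail: C_last/k_e = 103.8/0.135 = 768.889
AUC_0→∞ (buccal film) = 693.55 + 768.889 = 1462.439 ng/mL·hr
F = (AUC_ev/D_ev)/(AUC_iv/D_iv) = (1462.439/250)/(1300/100) = 5.849756/13 = 0.4500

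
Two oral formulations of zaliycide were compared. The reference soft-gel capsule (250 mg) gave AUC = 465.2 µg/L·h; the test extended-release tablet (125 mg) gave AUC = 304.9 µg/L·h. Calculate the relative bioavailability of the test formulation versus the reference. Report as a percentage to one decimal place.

F_rel = 131.1%

F_rel = (AUC_test/D_test) / (AUC_ref/D_ref)
      = (304.9/125) / (465.2/250)
      = 2.4392 / 1.8608 = 1.3108 = 131.08%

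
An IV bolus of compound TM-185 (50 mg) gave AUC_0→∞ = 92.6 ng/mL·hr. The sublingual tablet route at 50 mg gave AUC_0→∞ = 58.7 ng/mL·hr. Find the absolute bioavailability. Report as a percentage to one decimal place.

F = 63.4%

F = (AUC_ev / D_ev) / (AUC_iv / D_iv)
  = (58.7/50) / (92.6/50)
  = 1.174 / 1.852 = 0.6339
  = 63.39%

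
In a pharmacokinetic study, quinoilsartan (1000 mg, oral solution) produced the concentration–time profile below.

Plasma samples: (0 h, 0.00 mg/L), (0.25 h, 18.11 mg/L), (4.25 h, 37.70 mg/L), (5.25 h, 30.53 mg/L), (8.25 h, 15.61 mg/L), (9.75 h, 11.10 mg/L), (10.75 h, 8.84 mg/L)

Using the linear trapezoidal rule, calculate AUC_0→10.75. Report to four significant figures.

Trapezoidal AUC_0→10.75:
  [0→0.25]: (0.00+18.11)/2 × 0.25 = 2.26375
  [0.25→4.25]: (18.11+37.70)/2 × 4 = 111.62
  [4.25→5.25]: (37.70+30.53)/2 × 1 = 34.115
  [5.25→8.25]: (30.53+15.61)/2 × 3 = 69.21
  [8.25→9.75]: (15.61+11.10)/2 × 1.5 = 20.0325
  [9.75→10.75]: (11.10+8.84)/2 × 1 = 9.97
  Sum = 247.21125 mg/L·h

AUC = 247.2 mg/L·h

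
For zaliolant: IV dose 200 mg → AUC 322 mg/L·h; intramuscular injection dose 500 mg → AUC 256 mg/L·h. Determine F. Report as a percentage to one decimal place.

F = 31.8%

F = (AUC_ev / D_ev) / (AUC_iv / D_iv)
  = (256/500) / (322/200)
  = 0.512 / 1.61 = 0.3180
  = 31.80%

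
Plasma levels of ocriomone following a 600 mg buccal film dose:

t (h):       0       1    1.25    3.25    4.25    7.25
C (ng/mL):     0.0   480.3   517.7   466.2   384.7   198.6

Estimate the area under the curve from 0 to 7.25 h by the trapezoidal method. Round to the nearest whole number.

AUC = 2649 ng/mL·h

Trapezoidal AUC_0→7.25:
  [0→1]: (0.0+480.3)/2 × 1 = 240.15
  [1→1.25]: (480.3+517.7)/2 × 0.25 = 124.75
  [1.25→3.25]: (517.7+466.2)/2 × 2 = 983.9
  [3.25→4.25]: (466.2+384.7)/2 × 1 = 425.45
  [4.25→7.25]: (384.7+198.6)/2 × 3 = 874.95
  Sum = 2649.2 ng/mL·h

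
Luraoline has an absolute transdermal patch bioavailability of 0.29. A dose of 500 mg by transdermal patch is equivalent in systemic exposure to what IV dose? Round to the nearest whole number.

Systemic exposure from an extravascular dose = F × D_ev, so the equivalent IV dose is F × D_ev.
D_iv = F × D_ev = 0.29 × 500 = 145 mg

D_iv = 145 mg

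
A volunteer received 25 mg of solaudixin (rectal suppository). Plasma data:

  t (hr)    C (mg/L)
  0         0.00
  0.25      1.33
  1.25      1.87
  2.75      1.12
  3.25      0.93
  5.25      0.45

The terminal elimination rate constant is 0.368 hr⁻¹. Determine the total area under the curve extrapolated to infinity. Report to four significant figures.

Trapezoidal AUC_0→5.25:
  [0→0.25]: (0.00+1.33)/2 × 0.25 = 0.16625
  [0.25→1.25]: (1.33+1.87)/2 × 1 = 1.6
  [1.25→2.75]: (1.87+1.12)/2 × 1.5 = 2.2425
  [2.75→3.25]: (1.12+0.93)/2 × 0.5 = 0.5125
  [3.25→5.25]: (0.93+0.45)/2 × 2 = 1.38
  Sum = 5.90125 mg/L·hr
Extrapolated tail: C_last / k_e = 0.45 / 0.368 = 1.223
AUC_0→∞ = 5.90125 + 1.223 = 7.12425 mg/L·hr

AUC = 7.124 mg/L·hr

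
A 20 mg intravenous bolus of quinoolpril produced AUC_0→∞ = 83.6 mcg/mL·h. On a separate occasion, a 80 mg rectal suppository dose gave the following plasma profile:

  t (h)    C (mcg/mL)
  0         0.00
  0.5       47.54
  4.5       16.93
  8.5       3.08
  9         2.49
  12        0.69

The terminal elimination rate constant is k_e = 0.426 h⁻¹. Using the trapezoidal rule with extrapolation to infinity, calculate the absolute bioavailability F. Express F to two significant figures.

F = 0.56

Trapezoidal AUC_0→12 (rectal suppository):
  [0→0.5]: (0.00+47.54)/2 × 0.5 = 11.885
  [0.5→4.5]: (47.54+16.93)/2 × 4 = 128.94
  [4.5→8.5]: (16.93+3.08)/2 × 4 = 40.02
  [8.5→9]: (3.08+2.49)/2 × 0.5 = 1.3925
  [9→12]: (2.49+0.69)/2 × 3 = 4.77
  Sum = 187.0075 mcg/mL·h
Tail: C_last/k_e = 0.69/0.426 = 1.620
AUC_0→∞ (rectal suppository) = 187.0075 + 1.620 = 188.6275 mcg/mL·h
F = (AUC_ev/D_ev)/(AUC_iv/D_iv) = (188.6275/80)/(83.6/20) = 2.35784/4.18 = 0.5641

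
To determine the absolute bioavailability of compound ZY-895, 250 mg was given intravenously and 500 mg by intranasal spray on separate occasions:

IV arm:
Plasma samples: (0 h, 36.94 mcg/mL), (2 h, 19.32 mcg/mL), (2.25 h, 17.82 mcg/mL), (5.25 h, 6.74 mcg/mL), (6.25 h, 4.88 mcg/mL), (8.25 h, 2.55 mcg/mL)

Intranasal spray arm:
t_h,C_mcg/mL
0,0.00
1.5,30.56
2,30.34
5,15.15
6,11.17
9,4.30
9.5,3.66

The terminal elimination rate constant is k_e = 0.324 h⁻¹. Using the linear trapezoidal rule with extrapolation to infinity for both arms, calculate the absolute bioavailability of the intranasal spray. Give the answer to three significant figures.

Trapezoidal AUC_0→8.25 (IV):
  [0→2]: (36.94+19.32)/2 × 2 = 56.26
  [2→2.25]: (19.32+17.82)/2 × 0.25 = 4.6425
  [2.25→5.25]: (17.82+6.74)/2 × 3 = 36.84
  [5.25→6.25]: (6.74+4.88)/2 × 1 = 5.81
  [6.25→8.25]: (4.88+2.55)/2 × 2 = 7.43
  Sum = 110.9825 mcg/mL·h
IV tail: 2.55/0.324 = 7.870; AUC_iv,0→∞ = 110.9825 + 7.870 = 118.8525 mcg/mL·h
Trapezoidal AUC_0→9.5 (intranasal spray):
  [0→1.5]: (0.00+30.56)/2 × 1.5 = 22.92
  [1.5→2]: (30.56+30.34)/2 × 0.5 = 15.225
  [2→5]: (30.34+15.15)/2 × 3 = 68.235
  [5→6]: (15.15+11.17)/2 × 1 = 13.16
  [6→9]: (11.17+4.30)/2 × 3 = 23.205
  [9→9.5]: (4.30+3.66)/2 × 0.5 = 1.99
  Sum = 144.735 mcg/mL·h
intranasal spray tail: 3.66/0.324 = 11.296; AUC_ev,0→∞ = 144.735 + 11.296 = 156.031 mcg/mL·h
F = (AUC_ev/D_ev)/(AUC_iv/D_iv) = (156.031/500)/(118.8525/250) = 0.312062/0.47541 = 0.6564

F = 0.656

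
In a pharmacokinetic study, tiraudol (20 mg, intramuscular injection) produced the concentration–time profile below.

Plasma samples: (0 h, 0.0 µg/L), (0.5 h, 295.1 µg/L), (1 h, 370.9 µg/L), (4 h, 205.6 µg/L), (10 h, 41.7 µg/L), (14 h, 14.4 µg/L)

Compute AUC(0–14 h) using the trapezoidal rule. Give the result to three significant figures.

AUC = 1960 µg/L·h

Trapezoidal AUC_0→14:
  [0→0.5]: (0.0+295.1)/2 × 0.5 = 73.775
  [0.5→1]: (295.1+370.9)/2 × 0.5 = 166.5
  [1→4]: (370.9+205.6)/2 × 3 = 864.75
  [4→10]: (205.6+41.7)/2 × 6 = 741.9
  [10→14]: (41.7+14.4)/2 × 4 = 112.2
  Sum = 1959.125 µg/L·h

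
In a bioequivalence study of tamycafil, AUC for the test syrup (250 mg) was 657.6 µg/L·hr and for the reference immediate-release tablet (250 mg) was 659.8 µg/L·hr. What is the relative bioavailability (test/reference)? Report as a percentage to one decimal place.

F_rel = (AUC_test/D_test) / (AUC_ref/D_ref)
      = (657.6/250) / (659.8/250)
      = 2.6304 / 2.6392 = 0.9967 = 99.67%

F_rel = 99.7%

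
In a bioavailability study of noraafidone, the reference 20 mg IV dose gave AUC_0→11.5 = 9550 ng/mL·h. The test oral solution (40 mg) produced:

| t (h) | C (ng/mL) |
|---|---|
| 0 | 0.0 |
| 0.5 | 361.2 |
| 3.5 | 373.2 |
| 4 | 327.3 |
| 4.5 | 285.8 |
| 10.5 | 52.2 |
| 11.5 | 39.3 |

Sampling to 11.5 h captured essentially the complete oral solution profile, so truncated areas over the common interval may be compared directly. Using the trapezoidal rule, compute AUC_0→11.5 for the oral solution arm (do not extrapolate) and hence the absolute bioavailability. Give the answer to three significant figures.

Trapezoidal AUC_0→11.5 (oral solution):
  [0→0.5]: (0.0+361.2)/2 × 0.5 = 90.3
  [0.5→3.5]: (361.2+373.2)/2 × 3 = 1101.6
  [3.5→4]: (373.2+327.3)/2 × 0.5 = 175.125
  [4→4.5]: (327.3+285.8)/2 × 0.5 = 153.275
  [4.5→10.5]: (285.8+52.2)/2 × 6 = 1014.0
  [10.5→11.5]: (52.2+39.3)/2 × 1 = 45.75
  Sum = 2580.05 ng/mL·h
F = (AUC_ev/D_ev)/(AUC_iv/D_iv) = (2580.05/40)/(9550/20) = 64.50125/477.5 = 0.1351

F = 0.135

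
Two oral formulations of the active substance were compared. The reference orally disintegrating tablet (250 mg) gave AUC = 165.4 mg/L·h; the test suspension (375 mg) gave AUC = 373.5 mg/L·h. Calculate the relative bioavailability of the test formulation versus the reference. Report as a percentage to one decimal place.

F_rel = (AUC_test/D_test) / (AUC_ref/D_ref)
      = (373.5/375) / (165.4/250)
      = 0.996 / 0.6616 = 1.5054 = 150.54%

F_rel = 150.5%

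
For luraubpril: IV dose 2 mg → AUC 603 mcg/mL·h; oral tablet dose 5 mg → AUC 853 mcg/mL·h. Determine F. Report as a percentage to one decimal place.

F = (AUC_ev / D_ev) / (AUC_iv / D_iv)
  = (853/5) / (603/2)
  = 170.6 / 301.5 = 0.5658
  = 56.58%

F = 56.6%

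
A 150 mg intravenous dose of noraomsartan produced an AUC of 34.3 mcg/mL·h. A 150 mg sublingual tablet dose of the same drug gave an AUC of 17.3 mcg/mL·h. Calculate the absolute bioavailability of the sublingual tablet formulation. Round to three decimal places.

F = 0.504

F = (AUC_ev / D_ev) / (AUC_iv / D_iv)
  = (17.3/150) / (34.3/150)
  = 0.115333 / 0.228667 = 0.5044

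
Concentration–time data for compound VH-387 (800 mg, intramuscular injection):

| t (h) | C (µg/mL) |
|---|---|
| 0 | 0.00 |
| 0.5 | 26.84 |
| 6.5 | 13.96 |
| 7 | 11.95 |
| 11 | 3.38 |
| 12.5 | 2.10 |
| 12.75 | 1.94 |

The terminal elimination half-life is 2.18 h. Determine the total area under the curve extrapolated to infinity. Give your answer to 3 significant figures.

AUC = 177 µg/mL·h

Trapezoidal AUC_0→12.75:
  [0→0.5]: (0.00+26.84)/2 × 0.5 = 6.71
  [0.5→6.5]: (26.84+13.96)/2 × 6 = 122.4
  [6.5→7]: (13.96+11.95)/2 × 0.5 = 6.4775
  [7→11]: (11.95+3.38)/2 × 4 = 30.66
  [11→12.5]: (3.38+2.10)/2 × 1.5 = 4.11
  [12.5→12.75]: (2.10+1.94)/2 × 0.25 = 0.505
  Sum = 170.8625 µg/mL·h
k_e = ln2 / t½ = 0.693147 / 2.18 = 0.3180 h^-1
Extrapolated tail: C_last / k_e = 1.94 / 0.318 = 6.101
AUC_0→∞ = 170.8625 + 6.101 = 176.9635 µg/mL·h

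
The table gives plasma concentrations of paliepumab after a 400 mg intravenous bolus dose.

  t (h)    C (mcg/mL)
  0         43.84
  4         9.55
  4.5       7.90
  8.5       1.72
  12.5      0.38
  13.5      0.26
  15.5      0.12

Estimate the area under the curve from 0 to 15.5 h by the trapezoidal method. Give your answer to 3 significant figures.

Trapezoidal AUC_0→15.5:
  [0→4]: (43.84+9.55)/2 × 4 = 106.78
  [4→4.5]: (9.55+7.90)/2 × 0.5 = 4.3625
  [4.5→8.5]: (7.90+1.72)/2 × 4 = 19.24
  [8.5→12.5]: (1.72+0.38)/2 × 4 = 4.2
  [12.5→13.5]: (0.38+0.26)/2 × 1 = 0.32
  [13.5→15.5]: (0.26+0.12)/2 × 2 = 0.38
  Sum = 135.2825 mcg/mL·h

AUC = 135 mcg/mL·h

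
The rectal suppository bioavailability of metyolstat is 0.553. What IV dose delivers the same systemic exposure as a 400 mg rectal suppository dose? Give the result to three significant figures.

Systemic exposure from an extravascular dose = F × D_ev, so the equivalent IV dose is F × D_ev.
D_iv = F × D_ev = 0.553 × 400 = 221.2 mg

D_iv = 221 mg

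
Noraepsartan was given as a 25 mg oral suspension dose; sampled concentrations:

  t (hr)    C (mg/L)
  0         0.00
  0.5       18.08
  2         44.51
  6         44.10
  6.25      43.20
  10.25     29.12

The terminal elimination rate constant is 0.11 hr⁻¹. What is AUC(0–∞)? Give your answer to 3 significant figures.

Trapezoidal AUC_0→10.25:
  [0→0.5]: (0.00+18.08)/2 × 0.5 = 4.52
  [0.5→2]: (18.08+44.51)/2 × 1.5 = 46.9425
  [2→6]: (44.51+44.10)/2 × 4 = 177.22
  [6→6.25]: (44.10+43.20)/2 × 0.25 = 10.9125
  [6.25→10.25]: (43.20+29.12)/2 × 4 = 144.64
  Sum = 384.235 mg/L·hr
Extrapolated tail: C_last / k_e = 29.12 / 0.11 = 264.727
AUC_0→∞ = 384.235 + 264.727 = 648.962 mg/L·hr

AUC = 649 mg/L·hr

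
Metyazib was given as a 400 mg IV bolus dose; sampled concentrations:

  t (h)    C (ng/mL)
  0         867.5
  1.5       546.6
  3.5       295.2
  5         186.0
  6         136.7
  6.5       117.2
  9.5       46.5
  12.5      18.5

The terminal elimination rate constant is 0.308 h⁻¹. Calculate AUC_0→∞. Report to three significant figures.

AUC = 2890 ng/mL·h

Trapezoidal AUC_0→12.5:
  [0→1.5]: (867.5+546.6)/2 × 1.5 = 1060.575
  [1.5→3.5]: (546.6+295.2)/2 × 2 = 841.8
  [3.5→5]: (295.2+186.0)/2 × 1.5 = 360.9
  [5→6]: (186.0+136.7)/2 × 1 = 161.35
  [6→6.5]: (136.7+117.2)/2 × 0.5 = 63.475
  [6.5→9.5]: (117.2+46.5)/2 × 3 = 245.55
  [9.5→12.5]: (46.5+18.5)/2 × 3 = 97.5
  Sum = 2831.15 ng/mL·h
Extrapolated tail: C_last / k_e = 18.5 / 0.308 = 60.065
AUC_0→∞ = 2831.15 + 60.065 = 2891.215 ng/mL·h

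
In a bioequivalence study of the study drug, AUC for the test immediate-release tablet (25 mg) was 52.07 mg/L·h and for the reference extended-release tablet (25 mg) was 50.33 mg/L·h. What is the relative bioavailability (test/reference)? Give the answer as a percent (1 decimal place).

F_rel = (AUC_test/D_test) / (AUC_ref/D_ref)
      = (52.07/25) / (50.33/25)
      = 2.0828 / 2.0132 = 1.0346 = 103.46%

F_rel = 103.5%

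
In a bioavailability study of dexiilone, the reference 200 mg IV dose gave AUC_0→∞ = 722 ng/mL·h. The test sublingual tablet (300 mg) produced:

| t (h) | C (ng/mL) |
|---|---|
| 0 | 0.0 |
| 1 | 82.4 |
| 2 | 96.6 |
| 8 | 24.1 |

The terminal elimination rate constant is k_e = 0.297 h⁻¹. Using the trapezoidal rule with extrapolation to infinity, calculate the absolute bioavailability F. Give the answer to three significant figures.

Trapezoidal AUC_0→8 (sublingual tablet):
  [0→1]: (0.0+82.4)/2 × 1 = 41.2
  [1→2]: (82.4+96.6)/2 × 1 = 89.5
  [2→8]: (96.6+24.1)/2 × 6 = 362.1
  Sum = 492.8 ng/mL·h
Tail: C_last/k_e = 24.1/0.297 = 81.145
AUC_0→∞ (sublingual tablet) = 492.8 + 81.145 = 573.945 ng/mL·h
F = (AUC_ev/D_ev)/(AUC_iv/D_iv) = (573.945/300)/(722/200) = 1.91315/3.61 = 0.5300

F = 0.530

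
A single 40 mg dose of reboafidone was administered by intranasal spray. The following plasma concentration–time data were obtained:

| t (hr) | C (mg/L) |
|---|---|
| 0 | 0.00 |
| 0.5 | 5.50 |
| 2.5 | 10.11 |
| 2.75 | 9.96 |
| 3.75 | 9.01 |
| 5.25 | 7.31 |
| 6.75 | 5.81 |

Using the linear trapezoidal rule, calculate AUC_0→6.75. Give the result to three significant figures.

AUC = 51.1 mg/L·hr

Trapezoidal AUC_0→6.75:
  [0→0.5]: (0.00+5.50)/2 × 0.5 = 1.375
  [0.5→2.5]: (5.50+10.11)/2 × 2 = 15.61
  [2.5→2.75]: (10.11+9.96)/2 × 0.25 = 2.50875
  [2.75→3.75]: (9.96+9.01)/2 × 1 = 9.485
  [3.75→5.25]: (9.01+7.31)/2 × 1.5 = 12.24
  [5.25→6.75]: (7.31+5.81)/2 × 1.5 = 9.84
  Sum = 51.05875 mg/L·hr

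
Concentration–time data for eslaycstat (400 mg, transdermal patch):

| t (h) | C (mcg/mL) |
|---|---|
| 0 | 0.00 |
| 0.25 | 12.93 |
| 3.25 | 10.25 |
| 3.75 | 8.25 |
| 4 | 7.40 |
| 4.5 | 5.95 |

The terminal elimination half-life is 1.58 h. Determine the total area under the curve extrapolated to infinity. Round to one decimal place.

Trapezoidal AUC_0→4.5:
  [0→0.25]: (0.00+12.93)/2 × 0.25 = 1.61625
  [0.25→3.25]: (12.93+10.25)/2 × 3 = 34.77
  [3.25→3.75]: (10.25+8.25)/2 × 0.5 = 4.625
  [3.75→4]: (8.25+7.40)/2 × 0.25 = 1.95625
  [4→4.5]: (7.40+5.95)/2 × 0.5 = 3.3375
  Sum = 46.305 mcg/mL·h
k_e = ln2 / t½ = 0.693147 / 1.58 = 0.4387 h^-1
Extrapolated tail: C_last / k_e = 5.95 / 0.4387 = 13.563
AUC_0→∞ = 46.305 + 13.563 = 59.868 mcg/mL·h

AUC = 59.9 mcg/mL·h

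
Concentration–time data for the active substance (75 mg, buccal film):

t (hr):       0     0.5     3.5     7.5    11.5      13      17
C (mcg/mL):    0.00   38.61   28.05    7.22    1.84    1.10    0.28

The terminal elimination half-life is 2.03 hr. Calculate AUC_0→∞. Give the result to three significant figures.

AUC = 204 mcg/mL·hr

Trapezoidal AUC_0→17:
  [0→0.5]: (0.00+38.61)/2 × 0.5 = 9.6525
  [0.5→3.5]: (38.61+28.05)/2 × 3 = 99.99
  [3.5→7.5]: (28.05+7.22)/2 × 4 = 70.54
  [7.5→11.5]: (7.22+1.84)/2 × 4 = 18.12
  [11.5→13]: (1.84+1.10)/2 × 1.5 = 2.205
  [13→17]: (1.10+0.28)/2 × 4 = 2.76
  Sum = 203.2675 mcg/mL·hr
k_e = ln2 / t½ = 0.693147 / 2.03 = 0.3415 hr^-1
Extrapolated tail: C_last / k_e = 0.28 / 0.3415 = 0.820
AUC_0→∞ = 203.2675 + 0.820 = 204.0875 mcg/mL·hr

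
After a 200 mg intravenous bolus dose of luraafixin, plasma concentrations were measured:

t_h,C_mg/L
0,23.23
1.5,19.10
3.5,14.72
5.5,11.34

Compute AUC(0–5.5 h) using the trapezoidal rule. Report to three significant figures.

AUC = 91.6 mg/L·h

Trapezoidal AUC_0→5.5:
  [0→1.5]: (23.23+19.10)/2 × 1.5 = 31.7475
  [1.5→3.5]: (19.10+14.72)/2 × 2 = 33.82
  [3.5→5.5]: (14.72+11.34)/2 × 2 = 26.06
  Sum = 91.6275 mg/L·h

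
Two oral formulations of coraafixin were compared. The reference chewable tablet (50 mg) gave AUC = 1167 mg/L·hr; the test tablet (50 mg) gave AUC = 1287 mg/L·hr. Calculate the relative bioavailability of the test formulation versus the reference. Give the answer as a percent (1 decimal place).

F_rel = (AUC_test/D_test) / (AUC_ref/D_ref)
      = (1287/50) / (1167/50)
      = 25.74 / 23.34 = 1.1028 = 110.28%

F_rel = 110.3%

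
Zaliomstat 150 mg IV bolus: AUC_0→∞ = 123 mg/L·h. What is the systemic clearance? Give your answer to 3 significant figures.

CL = 1.22 L/h

CL = Dose_iv / AUC_0→∞
   = 150 / 123 = 1.21951 L/h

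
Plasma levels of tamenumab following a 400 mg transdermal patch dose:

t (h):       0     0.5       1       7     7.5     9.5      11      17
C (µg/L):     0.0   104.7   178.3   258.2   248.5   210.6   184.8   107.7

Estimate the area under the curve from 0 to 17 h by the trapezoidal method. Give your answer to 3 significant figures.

Trapezoidal AUC_0→17:
  [0→0.5]: (0.0+104.7)/2 × 0.5 = 26.175
  [0.5→1]: (104.7+178.3)/2 × 0.5 = 70.75
  [1→7]: (178.3+258.2)/2 × 6 = 1309.5
  [7→7.5]: (258.2+248.5)/2 × 0.5 = 126.675
  [7.5→9.5]: (248.5+210.6)/2 × 2 = 459.1
  [9.5→11]: (210.6+184.8)/2 × 1.5 = 296.55
  [11→17]: (184.8+107.7)/2 × 6 = 877.5
  Sum = 3166.25 µg/L·h

AUC = 3170 µg/L·h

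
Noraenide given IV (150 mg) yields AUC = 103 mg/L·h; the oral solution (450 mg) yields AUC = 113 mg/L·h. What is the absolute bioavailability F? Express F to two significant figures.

F = 0.37

F = (AUC_ev / D_ev) / (AUC_iv / D_iv)
  = (113/450) / (103/150)
  = 0.251111 / 0.686667 = 0.3657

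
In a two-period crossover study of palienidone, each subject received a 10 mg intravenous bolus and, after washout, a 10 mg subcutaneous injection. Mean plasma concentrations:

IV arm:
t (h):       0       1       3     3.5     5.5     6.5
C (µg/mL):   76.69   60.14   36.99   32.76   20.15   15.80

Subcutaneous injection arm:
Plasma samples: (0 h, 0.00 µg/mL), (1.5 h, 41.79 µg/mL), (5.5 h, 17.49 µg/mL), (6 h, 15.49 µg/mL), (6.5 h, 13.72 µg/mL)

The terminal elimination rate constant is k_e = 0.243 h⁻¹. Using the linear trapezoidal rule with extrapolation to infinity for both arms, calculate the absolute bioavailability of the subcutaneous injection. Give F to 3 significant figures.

Trapezoidal AUC_0→6.5 (IV):
  [0→1]: (76.69+60.14)/2 × 1 = 68.415
  [1→3]: (60.14+36.99)/2 × 2 = 97.13
  [3→3.5]: (36.99+32.76)/2 × 0.5 = 17.4375
  [3.5→5.5]: (32.76+20.15)/2 × 2 = 52.91
  [5.5→6.5]: (20.15+15.80)/2 × 1 = 17.975
  Sum = 253.8675 µg/mL·h
IV tail: 15.80/0.243 = 65.021; AUC_iv,0→∞ = 253.8675 + 65.021 = 318.8885 µg/mL·h
Trapezoidal AUC_0→6.5 (subcutaneous injection):
  [0→1.5]: (0.00+41.79)/2 × 1.5 = 31.3425
  [1.5→5.5]: (41.79+17.49)/2 × 4 = 118.56
  [5.5→6]: (17.49+15.49)/2 × 0.5 = 8.245
  [6→6.5]: (15.49+13.72)/2 × 0.5 = 7.3025
  Sum = 165.45 µg/mL·h
subcutaneous injection tail: 13.72/0.243 = 56.461; AUC_ev,0→∞ = 165.45 + 56.461 = 221.911 µg/mL·h
F = (AUC_ev/D_ev)/(AUC_iv/D_iv) = (221.911/10)/(318.8885/10) = 22.1911/31.88885 = 0.6959

F = 0.696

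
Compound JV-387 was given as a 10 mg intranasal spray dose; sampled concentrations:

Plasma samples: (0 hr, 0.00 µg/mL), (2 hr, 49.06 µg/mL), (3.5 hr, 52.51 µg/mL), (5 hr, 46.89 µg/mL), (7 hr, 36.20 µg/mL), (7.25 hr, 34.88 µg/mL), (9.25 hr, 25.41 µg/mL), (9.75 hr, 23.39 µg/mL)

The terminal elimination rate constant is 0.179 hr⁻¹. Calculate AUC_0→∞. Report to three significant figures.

AUC = 495 µg/mL·hr

Trapezoidal AUC_0→9.75:
  [0→2]: (0.00+49.06)/2 × 2 = 49.06
  [2→3.5]: (49.06+52.51)/2 × 1.5 = 76.1775
  [3.5→5]: (52.51+46.89)/2 × 1.5 = 74.55
  [5→7]: (46.89+36.20)/2 × 2 = 83.09
  [7→7.25]: (36.20+34.88)/2 × 0.25 = 8.885
  [7.25→9.25]: (34.88+25.41)/2 × 2 = 60.29
  [9.25→9.75]: (25.41+23.39)/2 × 0.5 = 12.2
  Sum = 364.2525 µg/mL·hr
Extrapolated tail: C_last / k_e = 23.39 / 0.179 = 130.670
AUC_0→∞ = 364.2525 + 130.670 = 494.9225 µg/mL·hr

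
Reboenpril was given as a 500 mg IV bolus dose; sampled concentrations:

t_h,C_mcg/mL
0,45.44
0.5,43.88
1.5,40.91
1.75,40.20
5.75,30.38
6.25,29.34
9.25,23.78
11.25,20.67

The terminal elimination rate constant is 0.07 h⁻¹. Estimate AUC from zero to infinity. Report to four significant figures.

Trapezoidal AUC_0→11.25:
  [0→0.5]: (45.44+43.88)/2 × 0.5 = 22.33
  [0.5→1.5]: (43.88+40.91)/2 × 1 = 42.395
  [1.5→1.75]: (40.91+40.20)/2 × 0.25 = 10.13875
  [1.75→5.75]: (40.20+30.38)/2 × 4 = 141.16
  [5.75→6.25]: (30.38+29.34)/2 × 0.5 = 14.93
  [6.25→9.25]: (29.34+23.78)/2 × 3 = 79.68
  [9.25→11.25]: (23.78+20.67)/2 × 2 = 44.45
  Sum = 355.08375 mcg/mL·h
Extrapolated tail: C_last / k_e = 20.67 / 0.07 = 295.286
AUC_0→∞ = 355.08375 + 295.286 = 650.36975 mcg/mL·h

AUC = 650.4 mcg/mL·h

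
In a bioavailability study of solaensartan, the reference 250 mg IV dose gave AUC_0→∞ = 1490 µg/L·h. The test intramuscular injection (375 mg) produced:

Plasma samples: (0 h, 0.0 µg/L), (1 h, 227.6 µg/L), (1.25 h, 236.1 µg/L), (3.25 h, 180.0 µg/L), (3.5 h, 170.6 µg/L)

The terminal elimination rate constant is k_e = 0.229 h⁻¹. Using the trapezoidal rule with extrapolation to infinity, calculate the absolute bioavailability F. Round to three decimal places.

Trapezoidal AUC_0→3.5 (intramuscular injection):
  [0→1]: (0.0+227.6)/2 × 1 = 113.8
  [1→1.25]: (227.6+236.1)/2 × 0.25 = 57.9625
  [1.25→3.25]: (236.1+180.0)/2 × 2 = 416.1
  [3.25→3.5]: (180.0+170.6)/2 × 0.25 = 43.825
  Sum = 631.6875 µg/L·h
Tail: C_last/k_e = 170.6/0.229 = 744.978
AUC_0→∞ (intramuscular injection) = 631.6875 + 744.978 = 1376.6655 µg/L·h
F = (AUC_ev/D_ev)/(AUC_iv/D_iv) = (1376.6655/375)/(1490/250) = 3.671108/5.96 = 0.6160

F = 0.616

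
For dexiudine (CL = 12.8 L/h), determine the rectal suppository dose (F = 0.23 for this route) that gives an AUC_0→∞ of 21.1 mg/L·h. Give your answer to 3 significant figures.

Dose = 1170 mg

Dose = CL × AUC_0→∞ / F
     = 12.8 × 21.1 / 0.23 = 1174.26 mg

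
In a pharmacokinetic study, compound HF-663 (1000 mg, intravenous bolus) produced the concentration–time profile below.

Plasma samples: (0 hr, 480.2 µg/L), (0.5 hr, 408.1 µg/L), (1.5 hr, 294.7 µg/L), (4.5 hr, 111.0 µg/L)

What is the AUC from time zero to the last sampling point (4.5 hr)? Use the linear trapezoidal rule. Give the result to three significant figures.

AUC = 1180 µg/L·hr

Trapezoidal AUC_0→4.5:
  [0→0.5]: (480.2+408.1)/2 × 0.5 = 222.075
  [0.5→1.5]: (408.1+294.7)/2 × 1 = 351.4
  [1.5→4.5]: (294.7+111.0)/2 × 3 = 608.55
  Sum = 1182.025 µg/L·hr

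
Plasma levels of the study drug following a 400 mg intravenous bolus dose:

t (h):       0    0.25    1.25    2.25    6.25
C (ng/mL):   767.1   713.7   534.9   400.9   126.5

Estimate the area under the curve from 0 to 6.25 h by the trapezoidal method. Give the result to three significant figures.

Trapezoidal AUC_0→6.25:
  [0→0.25]: (767.1+713.7)/2 × 0.25 = 185.1
  [0.25→1.25]: (713.7+534.9)/2 × 1 = 624.3
  [1.25→2.25]: (534.9+400.9)/2 × 1 = 467.9
  [2.25→6.25]: (400.9+126.5)/2 × 4 = 1054.8
  Sum = 2332.1 ng/mL·h

AUC = 2330 ng/mL·h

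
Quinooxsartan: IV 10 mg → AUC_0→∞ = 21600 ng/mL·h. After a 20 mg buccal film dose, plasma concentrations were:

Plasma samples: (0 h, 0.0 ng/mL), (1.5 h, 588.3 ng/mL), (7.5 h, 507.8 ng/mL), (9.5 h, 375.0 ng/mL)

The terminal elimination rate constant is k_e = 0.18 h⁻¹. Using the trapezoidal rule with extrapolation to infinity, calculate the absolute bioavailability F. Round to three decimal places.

F = 0.155

Trapezoidal AUC_0→9.5 (buccal film):
  [0→1.5]: (0.0+588.3)/2 × 1.5 = 441.225
  [1.5→7.5]: (588.3+507.8)/2 × 6 = 3288.3
  [7.5→9.5]: (507.8+375.0)/2 × 2 = 882.8
  Sum = 4612.325 ng/mL·h
Tail: C_last/k_e = 375.0/0.18 = 2083.333
AUC_0→∞ (buccal film) = 4612.325 + 2083.333 = 6695.658 ng/mL·h
F = (AUC_ev/D_ev)/(AUC_iv/D_iv) = (6695.658/20)/(21600/10) = 334.7829/2160 = 0.1550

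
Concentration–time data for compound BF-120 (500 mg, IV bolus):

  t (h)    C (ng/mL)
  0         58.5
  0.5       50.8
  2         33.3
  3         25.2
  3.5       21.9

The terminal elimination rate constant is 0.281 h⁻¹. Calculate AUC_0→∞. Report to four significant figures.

AUC = 209.4 ng/mL·h

Trapezoidal AUC_0→3.5:
  [0→0.5]: (58.5+50.8)/2 × 0.5 = 27.325
  [0.5→2]: (50.8+33.3)/2 × 1.5 = 63.075
  [2→3]: (33.3+25.2)/2 × 1 = 29.25
  [3→3.5]: (25.2+21.9)/2 × 0.5 = 11.775
  Sum = 131.425 ng/mL·h
Extrapolated tail: C_last / k_e = 21.9 / 0.281 = 77.936
AUC_0→∞ = 131.425 + 77.936 = 209.361 ng/mL·h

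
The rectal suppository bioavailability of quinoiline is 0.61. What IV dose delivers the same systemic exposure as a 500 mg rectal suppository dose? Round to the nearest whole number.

D_iv = 305 mg

Systemic exposure from an extravascular dose = F × D_ev, so the equivalent IV dose is F × D_ev.
D_iv = F × D_ev = 0.61 × 500 = 305 mg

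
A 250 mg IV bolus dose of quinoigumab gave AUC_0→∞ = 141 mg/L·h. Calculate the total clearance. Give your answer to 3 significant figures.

CL = Dose_iv / AUC_0→∞
   = 250 / 141 = 1.77305 L/h

CL = 1.77 L/h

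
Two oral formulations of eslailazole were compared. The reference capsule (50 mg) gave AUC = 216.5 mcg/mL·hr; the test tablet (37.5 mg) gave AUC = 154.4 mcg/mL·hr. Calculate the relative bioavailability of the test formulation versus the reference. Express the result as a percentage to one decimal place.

F_rel = 95.1%

F_rel = (AUC_test/D_test) / (AUC_ref/D_ref)
      = (154.4/37.5) / (216.5/50)
      = 4.11733 / 4.33 = 0.9509 = 95.09%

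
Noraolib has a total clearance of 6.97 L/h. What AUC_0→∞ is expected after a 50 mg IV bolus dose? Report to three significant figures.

AUC = 7.17 mg/L·h

AUC_0→∞ = Dose_iv / CL
        = 50 / 6.97 = 7.1736 mg/L·h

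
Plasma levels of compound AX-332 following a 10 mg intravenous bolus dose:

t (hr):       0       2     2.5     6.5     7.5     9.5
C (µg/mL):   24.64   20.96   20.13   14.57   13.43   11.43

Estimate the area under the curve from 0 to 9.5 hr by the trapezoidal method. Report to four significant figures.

AUC = 164.1 µg/mL·hr

Trapezoidal AUC_0→9.5:
  [0→2]: (24.64+20.96)/2 × 2 = 45.6
  [2→2.5]: (20.96+20.13)/2 × 0.5 = 10.2725
  [2.5→6.5]: (20.13+14.57)/2 × 4 = 69.4
  [6.5→7.5]: (14.57+13.43)/2 × 1 = 14.0
  [7.5→9.5]: (13.43+11.43)/2 × 2 = 24.86
  Sum = 164.1325 µg/mL·hr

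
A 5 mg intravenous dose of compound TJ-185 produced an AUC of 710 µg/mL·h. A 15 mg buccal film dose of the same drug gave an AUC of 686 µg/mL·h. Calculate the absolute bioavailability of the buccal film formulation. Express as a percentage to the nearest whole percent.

F = 32%

F = (AUC_ev / D_ev) / (AUC_iv / D_iv)
  = (686/15) / (710/5)
  = 45.7333 / 142 = 0.3221
  = 32.21%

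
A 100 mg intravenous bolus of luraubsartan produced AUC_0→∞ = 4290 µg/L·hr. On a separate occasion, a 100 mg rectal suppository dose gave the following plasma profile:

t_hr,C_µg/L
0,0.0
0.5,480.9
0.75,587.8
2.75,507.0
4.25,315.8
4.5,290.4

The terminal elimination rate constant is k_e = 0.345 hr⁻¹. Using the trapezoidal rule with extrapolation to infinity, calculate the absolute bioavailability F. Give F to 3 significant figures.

Trapezoidal AUC_0→4.5 (rectal suppository):
  [0→0.5]: (0.0+480.9)/2 × 0.5 = 120.225
  [0.5→0.75]: (480.9+587.8)/2 × 0.25 = 133.5875
  [0.75→2.75]: (587.8+507.0)/2 × 2 = 1094.8
  [2.75→4.25]: (507.0+315.8)/2 × 1.5 = 617.1
  [4.25→4.5]: (315.8+290.4)/2 × 0.25 = 75.775
  Sum = 2041.4875 µg/L·hr
Tail: C_last/k_e = 290.4/0.345 = 841.739
AUC_0→∞ (rectal suppository) = 2041.4875 + 841.739 = 2883.2265 µg/L·hr
F = (AUC_ev/D_ev)/(AUC_iv/D_iv) = (2883.2265/100)/(4290/100) = 28.832265/42.9 = 0.6721

F = 0.672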